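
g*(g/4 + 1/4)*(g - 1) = g^3/4 - g/4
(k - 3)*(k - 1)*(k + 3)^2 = k^4 + 2*k^3 - 12*k^2 - 18*k + 27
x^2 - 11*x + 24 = (x - 8)*(x - 3)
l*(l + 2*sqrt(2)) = l^2 + 2*sqrt(2)*l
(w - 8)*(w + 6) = w^2 - 2*w - 48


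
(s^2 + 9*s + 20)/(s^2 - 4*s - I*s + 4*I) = (s^2 + 9*s + 20)/(s^2 - 4*s - I*s + 4*I)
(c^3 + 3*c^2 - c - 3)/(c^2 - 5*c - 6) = (c^2 + 2*c - 3)/(c - 6)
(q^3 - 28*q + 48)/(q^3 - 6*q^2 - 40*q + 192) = (q - 2)/(q - 8)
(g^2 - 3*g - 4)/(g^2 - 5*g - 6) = (g - 4)/(g - 6)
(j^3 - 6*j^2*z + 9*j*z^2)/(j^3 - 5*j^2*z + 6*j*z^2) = (-j + 3*z)/(-j + 2*z)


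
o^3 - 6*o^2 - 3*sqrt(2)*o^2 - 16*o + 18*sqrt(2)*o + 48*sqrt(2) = (o - 8)*(o + 2)*(o - 3*sqrt(2))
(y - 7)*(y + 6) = y^2 - y - 42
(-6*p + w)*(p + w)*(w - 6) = -6*p^2*w + 36*p^2 - 5*p*w^2 + 30*p*w + w^3 - 6*w^2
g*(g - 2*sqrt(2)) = g^2 - 2*sqrt(2)*g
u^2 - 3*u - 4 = (u - 4)*(u + 1)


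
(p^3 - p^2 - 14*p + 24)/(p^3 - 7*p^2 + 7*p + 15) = (p^2 + 2*p - 8)/(p^2 - 4*p - 5)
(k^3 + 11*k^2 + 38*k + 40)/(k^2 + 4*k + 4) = (k^2 + 9*k + 20)/(k + 2)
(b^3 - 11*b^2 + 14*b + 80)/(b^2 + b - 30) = (b^2 - 6*b - 16)/(b + 6)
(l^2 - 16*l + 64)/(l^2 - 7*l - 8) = (l - 8)/(l + 1)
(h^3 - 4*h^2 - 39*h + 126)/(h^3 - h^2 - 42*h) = (h - 3)/h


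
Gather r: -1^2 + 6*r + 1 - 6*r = 0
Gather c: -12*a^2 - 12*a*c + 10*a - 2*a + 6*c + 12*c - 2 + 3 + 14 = -12*a^2 + 8*a + c*(18 - 12*a) + 15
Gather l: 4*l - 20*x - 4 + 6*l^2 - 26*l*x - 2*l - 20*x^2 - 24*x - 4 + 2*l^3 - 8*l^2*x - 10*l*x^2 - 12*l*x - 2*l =2*l^3 + l^2*(6 - 8*x) + l*(-10*x^2 - 38*x) - 20*x^2 - 44*x - 8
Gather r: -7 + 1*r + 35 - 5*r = 28 - 4*r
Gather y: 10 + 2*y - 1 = 2*y + 9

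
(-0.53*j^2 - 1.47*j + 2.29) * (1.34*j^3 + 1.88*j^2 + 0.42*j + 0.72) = -0.7102*j^5 - 2.9662*j^4 + 0.0824000000000007*j^3 + 3.3062*j^2 - 0.0966*j + 1.6488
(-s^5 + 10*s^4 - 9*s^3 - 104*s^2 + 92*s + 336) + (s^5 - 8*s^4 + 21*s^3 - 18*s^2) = 2*s^4 + 12*s^3 - 122*s^2 + 92*s + 336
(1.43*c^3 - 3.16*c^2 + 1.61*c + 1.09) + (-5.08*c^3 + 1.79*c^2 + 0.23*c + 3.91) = -3.65*c^3 - 1.37*c^2 + 1.84*c + 5.0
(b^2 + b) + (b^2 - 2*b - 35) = 2*b^2 - b - 35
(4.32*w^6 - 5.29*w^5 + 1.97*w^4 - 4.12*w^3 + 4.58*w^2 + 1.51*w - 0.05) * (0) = 0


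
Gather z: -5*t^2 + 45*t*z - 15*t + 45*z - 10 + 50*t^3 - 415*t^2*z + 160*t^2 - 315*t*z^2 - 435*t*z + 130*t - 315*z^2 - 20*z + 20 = 50*t^3 + 155*t^2 + 115*t + z^2*(-315*t - 315) + z*(-415*t^2 - 390*t + 25) + 10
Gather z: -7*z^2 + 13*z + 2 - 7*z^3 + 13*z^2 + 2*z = -7*z^3 + 6*z^2 + 15*z + 2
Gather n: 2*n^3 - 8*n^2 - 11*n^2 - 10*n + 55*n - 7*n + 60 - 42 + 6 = 2*n^3 - 19*n^2 + 38*n + 24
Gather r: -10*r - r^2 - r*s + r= -r^2 + r*(-s - 9)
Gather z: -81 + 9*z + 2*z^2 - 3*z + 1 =2*z^2 + 6*z - 80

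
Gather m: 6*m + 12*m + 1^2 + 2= 18*m + 3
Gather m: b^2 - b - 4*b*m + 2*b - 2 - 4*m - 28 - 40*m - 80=b^2 + b + m*(-4*b - 44) - 110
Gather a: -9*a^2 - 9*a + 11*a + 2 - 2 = -9*a^2 + 2*a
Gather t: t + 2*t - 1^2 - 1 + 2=3*t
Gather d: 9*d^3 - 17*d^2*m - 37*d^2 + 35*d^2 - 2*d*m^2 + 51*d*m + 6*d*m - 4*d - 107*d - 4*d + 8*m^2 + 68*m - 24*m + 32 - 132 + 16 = 9*d^3 + d^2*(-17*m - 2) + d*(-2*m^2 + 57*m - 115) + 8*m^2 + 44*m - 84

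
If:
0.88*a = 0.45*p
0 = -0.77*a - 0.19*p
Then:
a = 0.00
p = 0.00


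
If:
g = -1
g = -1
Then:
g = -1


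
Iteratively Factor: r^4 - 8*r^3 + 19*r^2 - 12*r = (r)*(r^3 - 8*r^2 + 19*r - 12) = r*(r - 4)*(r^2 - 4*r + 3) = r*(r - 4)*(r - 1)*(r - 3)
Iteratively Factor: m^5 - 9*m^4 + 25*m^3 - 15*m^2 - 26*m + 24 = (m - 4)*(m^4 - 5*m^3 + 5*m^2 + 5*m - 6) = (m - 4)*(m - 1)*(m^3 - 4*m^2 + m + 6) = (m - 4)*(m - 2)*(m - 1)*(m^2 - 2*m - 3) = (m - 4)*(m - 2)*(m - 1)*(m + 1)*(m - 3)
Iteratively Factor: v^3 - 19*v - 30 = (v - 5)*(v^2 + 5*v + 6) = (v - 5)*(v + 2)*(v + 3)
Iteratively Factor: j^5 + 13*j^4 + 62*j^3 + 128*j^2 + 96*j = (j)*(j^4 + 13*j^3 + 62*j^2 + 128*j + 96) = j*(j + 3)*(j^3 + 10*j^2 + 32*j + 32) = j*(j + 3)*(j + 4)*(j^2 + 6*j + 8) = j*(j + 3)*(j + 4)^2*(j + 2)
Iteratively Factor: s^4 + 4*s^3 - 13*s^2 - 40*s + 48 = (s + 4)*(s^3 - 13*s + 12) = (s - 3)*(s + 4)*(s^2 + 3*s - 4) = (s - 3)*(s + 4)^2*(s - 1)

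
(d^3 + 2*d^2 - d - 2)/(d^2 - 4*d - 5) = (d^2 + d - 2)/(d - 5)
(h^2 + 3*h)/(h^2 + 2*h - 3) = h/(h - 1)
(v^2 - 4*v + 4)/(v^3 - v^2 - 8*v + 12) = 1/(v + 3)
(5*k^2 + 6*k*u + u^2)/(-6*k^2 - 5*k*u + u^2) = (5*k + u)/(-6*k + u)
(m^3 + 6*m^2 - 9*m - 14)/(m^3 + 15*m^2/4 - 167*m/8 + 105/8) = 8*(m^2 - m - 2)/(8*m^2 - 26*m + 15)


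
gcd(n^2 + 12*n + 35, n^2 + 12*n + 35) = n^2 + 12*n + 35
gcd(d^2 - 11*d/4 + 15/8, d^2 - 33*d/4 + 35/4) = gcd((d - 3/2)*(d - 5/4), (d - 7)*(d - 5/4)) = d - 5/4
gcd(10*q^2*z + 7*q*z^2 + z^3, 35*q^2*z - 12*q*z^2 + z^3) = z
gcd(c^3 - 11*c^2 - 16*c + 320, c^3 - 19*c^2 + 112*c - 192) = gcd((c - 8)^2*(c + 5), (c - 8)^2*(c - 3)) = c^2 - 16*c + 64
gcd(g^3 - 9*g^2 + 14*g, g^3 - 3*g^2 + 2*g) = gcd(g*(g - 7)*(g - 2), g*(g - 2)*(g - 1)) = g^2 - 2*g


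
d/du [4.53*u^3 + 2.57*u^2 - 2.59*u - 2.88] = 13.59*u^2 + 5.14*u - 2.59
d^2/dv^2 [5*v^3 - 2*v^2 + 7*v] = 30*v - 4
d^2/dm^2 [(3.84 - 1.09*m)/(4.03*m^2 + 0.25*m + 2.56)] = (-(1.09*m - 3.84)*(8.06*m + 0.25)*(16.12*m + 0.5) + (26.3562*m - 30.4054)*(4.03*m^2 + 0.25*m + 2.56))/(4.03*m^2 + 0.25*m + 2.56)^3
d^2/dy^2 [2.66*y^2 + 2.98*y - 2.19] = 5.32000000000000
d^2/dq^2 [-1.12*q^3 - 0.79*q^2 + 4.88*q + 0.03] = -6.72*q - 1.58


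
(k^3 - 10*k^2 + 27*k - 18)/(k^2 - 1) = (k^2 - 9*k + 18)/(k + 1)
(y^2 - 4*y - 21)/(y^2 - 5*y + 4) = (y^2 - 4*y - 21)/(y^2 - 5*y + 4)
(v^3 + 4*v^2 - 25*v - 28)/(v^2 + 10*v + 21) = (v^2 - 3*v - 4)/(v + 3)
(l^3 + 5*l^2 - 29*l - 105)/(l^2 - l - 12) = (l^2 + 2*l - 35)/(l - 4)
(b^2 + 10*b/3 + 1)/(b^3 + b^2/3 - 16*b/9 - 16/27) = 9*(b + 3)/(9*b^2 - 16)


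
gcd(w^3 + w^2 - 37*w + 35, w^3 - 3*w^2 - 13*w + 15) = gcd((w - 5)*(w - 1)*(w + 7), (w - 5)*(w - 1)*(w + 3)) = w^2 - 6*w + 5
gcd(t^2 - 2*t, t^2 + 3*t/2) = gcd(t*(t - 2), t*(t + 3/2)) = t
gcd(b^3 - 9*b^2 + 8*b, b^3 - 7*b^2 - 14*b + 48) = b - 8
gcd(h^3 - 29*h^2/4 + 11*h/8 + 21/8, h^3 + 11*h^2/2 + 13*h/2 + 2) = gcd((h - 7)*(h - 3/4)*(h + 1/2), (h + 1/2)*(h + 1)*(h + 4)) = h + 1/2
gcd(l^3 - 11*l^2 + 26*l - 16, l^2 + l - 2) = l - 1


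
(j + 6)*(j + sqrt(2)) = j^2 + sqrt(2)*j + 6*j + 6*sqrt(2)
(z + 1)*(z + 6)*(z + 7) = z^3 + 14*z^2 + 55*z + 42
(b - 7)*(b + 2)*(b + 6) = b^3 + b^2 - 44*b - 84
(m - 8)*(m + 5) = m^2 - 3*m - 40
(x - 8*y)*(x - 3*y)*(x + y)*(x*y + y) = x^4*y - 10*x^3*y^2 + x^3*y + 13*x^2*y^3 - 10*x^2*y^2 + 24*x*y^4 + 13*x*y^3 + 24*y^4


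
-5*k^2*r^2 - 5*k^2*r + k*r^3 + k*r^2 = r*(-5*k + r)*(k*r + k)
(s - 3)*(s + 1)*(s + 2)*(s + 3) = s^4 + 3*s^3 - 7*s^2 - 27*s - 18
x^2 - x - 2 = (x - 2)*(x + 1)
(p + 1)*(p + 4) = p^2 + 5*p + 4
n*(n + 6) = n^2 + 6*n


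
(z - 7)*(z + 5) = z^2 - 2*z - 35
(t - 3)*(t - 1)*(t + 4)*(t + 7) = t^4 + 7*t^3 - 13*t^2 - 79*t + 84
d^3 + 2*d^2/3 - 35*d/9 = d*(d - 5/3)*(d + 7/3)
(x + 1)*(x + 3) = x^2 + 4*x + 3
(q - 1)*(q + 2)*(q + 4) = q^3 + 5*q^2 + 2*q - 8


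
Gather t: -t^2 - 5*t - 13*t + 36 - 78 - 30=-t^2 - 18*t - 72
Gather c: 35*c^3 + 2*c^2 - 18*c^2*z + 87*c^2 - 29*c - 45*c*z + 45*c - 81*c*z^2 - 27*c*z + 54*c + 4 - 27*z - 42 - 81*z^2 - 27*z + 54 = 35*c^3 + c^2*(89 - 18*z) + c*(-81*z^2 - 72*z + 70) - 81*z^2 - 54*z + 16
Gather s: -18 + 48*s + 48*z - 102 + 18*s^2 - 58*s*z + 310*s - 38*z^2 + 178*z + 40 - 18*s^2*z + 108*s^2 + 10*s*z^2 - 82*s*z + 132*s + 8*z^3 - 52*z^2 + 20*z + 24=s^2*(126 - 18*z) + s*(10*z^2 - 140*z + 490) + 8*z^3 - 90*z^2 + 246*z - 56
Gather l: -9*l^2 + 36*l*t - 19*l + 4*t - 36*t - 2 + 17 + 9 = -9*l^2 + l*(36*t - 19) - 32*t + 24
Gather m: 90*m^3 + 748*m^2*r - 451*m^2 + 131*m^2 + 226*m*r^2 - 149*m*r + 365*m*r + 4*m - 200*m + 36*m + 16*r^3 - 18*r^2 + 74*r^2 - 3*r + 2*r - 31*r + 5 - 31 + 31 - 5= 90*m^3 + m^2*(748*r - 320) + m*(226*r^2 + 216*r - 160) + 16*r^3 + 56*r^2 - 32*r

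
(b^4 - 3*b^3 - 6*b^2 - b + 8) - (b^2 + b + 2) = b^4 - 3*b^3 - 7*b^2 - 2*b + 6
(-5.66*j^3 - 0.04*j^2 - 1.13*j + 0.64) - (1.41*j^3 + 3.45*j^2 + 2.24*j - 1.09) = -7.07*j^3 - 3.49*j^2 - 3.37*j + 1.73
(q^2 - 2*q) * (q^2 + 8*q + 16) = q^4 + 6*q^3 - 32*q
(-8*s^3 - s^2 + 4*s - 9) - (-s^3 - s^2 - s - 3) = -7*s^3 + 5*s - 6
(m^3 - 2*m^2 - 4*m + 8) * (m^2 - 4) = m^5 - 2*m^4 - 8*m^3 + 16*m^2 + 16*m - 32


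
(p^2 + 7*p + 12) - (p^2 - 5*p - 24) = 12*p + 36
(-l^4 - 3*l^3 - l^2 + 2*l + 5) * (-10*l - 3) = 10*l^5 + 33*l^4 + 19*l^3 - 17*l^2 - 56*l - 15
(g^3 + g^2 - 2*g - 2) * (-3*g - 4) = -3*g^4 - 7*g^3 + 2*g^2 + 14*g + 8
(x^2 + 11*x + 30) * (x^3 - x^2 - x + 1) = x^5 + 10*x^4 + 18*x^3 - 40*x^2 - 19*x + 30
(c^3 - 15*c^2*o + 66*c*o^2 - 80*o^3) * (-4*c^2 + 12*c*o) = -4*c^5 + 72*c^4*o - 444*c^3*o^2 + 1112*c^2*o^3 - 960*c*o^4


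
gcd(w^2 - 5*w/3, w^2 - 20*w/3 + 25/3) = w - 5/3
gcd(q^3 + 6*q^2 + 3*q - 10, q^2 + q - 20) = q + 5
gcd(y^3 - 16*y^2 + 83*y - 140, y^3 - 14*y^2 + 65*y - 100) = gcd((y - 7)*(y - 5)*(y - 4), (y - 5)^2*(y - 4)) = y^2 - 9*y + 20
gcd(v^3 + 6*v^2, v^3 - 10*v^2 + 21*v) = v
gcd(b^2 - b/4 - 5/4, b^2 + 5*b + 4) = b + 1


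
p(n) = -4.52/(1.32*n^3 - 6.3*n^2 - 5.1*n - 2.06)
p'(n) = -4.52*(-3.96*n^2 + 12.6*n + 5.1)/(1.32*n^3 - 6.3*n^2 - 5.1*n - 2.06)^2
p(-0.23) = 3.66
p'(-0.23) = -5.89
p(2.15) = 0.16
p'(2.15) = -0.07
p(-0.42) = 4.01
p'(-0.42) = 3.17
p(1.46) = 0.24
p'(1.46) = -0.19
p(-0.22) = 3.60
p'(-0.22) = -6.11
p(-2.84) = 0.07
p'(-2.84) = 0.06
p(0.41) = 0.88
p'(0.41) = -1.66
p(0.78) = 0.49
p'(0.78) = -0.66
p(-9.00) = 0.00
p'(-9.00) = 0.00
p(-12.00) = 0.00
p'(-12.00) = 0.00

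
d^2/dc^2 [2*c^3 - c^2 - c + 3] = 12*c - 2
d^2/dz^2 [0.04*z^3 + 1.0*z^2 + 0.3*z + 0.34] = 0.24*z + 2.0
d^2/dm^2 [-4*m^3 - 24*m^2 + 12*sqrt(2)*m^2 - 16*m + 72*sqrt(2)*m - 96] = -24*m - 48 + 24*sqrt(2)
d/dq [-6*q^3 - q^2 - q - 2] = -18*q^2 - 2*q - 1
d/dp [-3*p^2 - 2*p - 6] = -6*p - 2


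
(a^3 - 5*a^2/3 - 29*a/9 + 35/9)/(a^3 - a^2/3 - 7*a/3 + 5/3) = (a - 7/3)/(a - 1)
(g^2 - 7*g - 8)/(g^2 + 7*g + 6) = (g - 8)/(g + 6)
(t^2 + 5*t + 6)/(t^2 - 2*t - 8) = (t + 3)/(t - 4)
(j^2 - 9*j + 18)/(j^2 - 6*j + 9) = (j - 6)/(j - 3)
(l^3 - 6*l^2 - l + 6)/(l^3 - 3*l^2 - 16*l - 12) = (l - 1)/(l + 2)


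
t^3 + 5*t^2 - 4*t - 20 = (t - 2)*(t + 2)*(t + 5)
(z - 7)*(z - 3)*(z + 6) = z^3 - 4*z^2 - 39*z + 126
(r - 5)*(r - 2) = r^2 - 7*r + 10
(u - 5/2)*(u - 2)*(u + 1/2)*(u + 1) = u^4 - 3*u^3 - 5*u^2/4 + 21*u/4 + 5/2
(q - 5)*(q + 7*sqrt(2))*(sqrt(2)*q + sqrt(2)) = sqrt(2)*q^3 - 4*sqrt(2)*q^2 + 14*q^2 - 56*q - 5*sqrt(2)*q - 70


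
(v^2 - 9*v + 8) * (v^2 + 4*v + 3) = v^4 - 5*v^3 - 25*v^2 + 5*v + 24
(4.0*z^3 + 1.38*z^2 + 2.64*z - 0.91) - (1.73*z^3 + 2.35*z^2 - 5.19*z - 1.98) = 2.27*z^3 - 0.97*z^2 + 7.83*z + 1.07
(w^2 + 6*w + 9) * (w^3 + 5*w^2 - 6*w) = w^5 + 11*w^4 + 33*w^3 + 9*w^2 - 54*w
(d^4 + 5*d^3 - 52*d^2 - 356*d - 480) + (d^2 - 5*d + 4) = d^4 + 5*d^3 - 51*d^2 - 361*d - 476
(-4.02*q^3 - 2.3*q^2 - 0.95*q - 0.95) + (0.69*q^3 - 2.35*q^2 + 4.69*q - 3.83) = -3.33*q^3 - 4.65*q^2 + 3.74*q - 4.78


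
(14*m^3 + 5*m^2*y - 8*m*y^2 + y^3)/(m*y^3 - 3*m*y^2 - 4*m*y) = (-14*m^3 - 5*m^2*y + 8*m*y^2 - y^3)/(m*y*(-y^2 + 3*y + 4))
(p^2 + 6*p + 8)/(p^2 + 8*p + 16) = (p + 2)/(p + 4)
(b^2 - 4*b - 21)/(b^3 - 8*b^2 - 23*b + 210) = (b + 3)/(b^2 - b - 30)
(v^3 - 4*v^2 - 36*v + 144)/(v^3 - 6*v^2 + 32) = (v^2 - 36)/(v^2 - 2*v - 8)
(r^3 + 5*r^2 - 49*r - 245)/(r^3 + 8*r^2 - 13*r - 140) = (r - 7)/(r - 4)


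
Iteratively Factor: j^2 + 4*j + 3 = (j + 1)*(j + 3)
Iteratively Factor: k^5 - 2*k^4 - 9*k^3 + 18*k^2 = (k)*(k^4 - 2*k^3 - 9*k^2 + 18*k) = k*(k + 3)*(k^3 - 5*k^2 + 6*k) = k*(k - 2)*(k + 3)*(k^2 - 3*k) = k*(k - 3)*(k - 2)*(k + 3)*(k)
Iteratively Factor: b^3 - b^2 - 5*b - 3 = (b - 3)*(b^2 + 2*b + 1) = (b - 3)*(b + 1)*(b + 1)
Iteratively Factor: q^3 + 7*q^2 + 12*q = (q + 4)*(q^2 + 3*q) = (q + 3)*(q + 4)*(q)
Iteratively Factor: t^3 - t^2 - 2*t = (t - 2)*(t^2 + t) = t*(t - 2)*(t + 1)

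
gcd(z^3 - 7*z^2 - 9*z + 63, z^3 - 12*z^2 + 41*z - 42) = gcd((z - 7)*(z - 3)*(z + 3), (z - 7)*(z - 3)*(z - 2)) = z^2 - 10*z + 21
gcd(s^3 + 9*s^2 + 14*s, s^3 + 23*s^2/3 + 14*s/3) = s^2 + 7*s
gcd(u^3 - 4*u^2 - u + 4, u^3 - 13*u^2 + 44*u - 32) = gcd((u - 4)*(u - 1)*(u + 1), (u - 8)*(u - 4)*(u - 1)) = u^2 - 5*u + 4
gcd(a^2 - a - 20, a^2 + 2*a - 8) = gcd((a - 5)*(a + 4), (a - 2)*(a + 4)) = a + 4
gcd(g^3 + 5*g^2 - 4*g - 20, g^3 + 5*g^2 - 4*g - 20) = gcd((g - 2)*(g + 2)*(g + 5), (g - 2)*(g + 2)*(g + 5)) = g^3 + 5*g^2 - 4*g - 20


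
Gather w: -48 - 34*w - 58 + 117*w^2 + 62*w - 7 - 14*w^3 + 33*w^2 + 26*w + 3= -14*w^3 + 150*w^2 + 54*w - 110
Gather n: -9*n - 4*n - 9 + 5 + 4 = -13*n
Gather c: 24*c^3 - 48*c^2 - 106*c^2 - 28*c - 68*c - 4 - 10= 24*c^3 - 154*c^2 - 96*c - 14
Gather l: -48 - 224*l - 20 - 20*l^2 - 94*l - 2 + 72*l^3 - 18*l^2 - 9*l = 72*l^3 - 38*l^2 - 327*l - 70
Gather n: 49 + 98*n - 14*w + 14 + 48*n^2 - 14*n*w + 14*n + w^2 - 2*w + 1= 48*n^2 + n*(112 - 14*w) + w^2 - 16*w + 64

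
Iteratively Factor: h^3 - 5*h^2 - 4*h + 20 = (h - 5)*(h^2 - 4) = (h - 5)*(h - 2)*(h + 2)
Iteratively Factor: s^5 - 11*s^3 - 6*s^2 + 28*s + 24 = (s + 2)*(s^4 - 2*s^3 - 7*s^2 + 8*s + 12) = (s + 1)*(s + 2)*(s^3 - 3*s^2 - 4*s + 12) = (s - 3)*(s + 1)*(s + 2)*(s^2 - 4) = (s - 3)*(s - 2)*(s + 1)*(s + 2)*(s + 2)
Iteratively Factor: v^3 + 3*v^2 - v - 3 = (v - 1)*(v^2 + 4*v + 3) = (v - 1)*(v + 1)*(v + 3)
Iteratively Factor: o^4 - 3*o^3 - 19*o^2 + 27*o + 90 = (o + 3)*(o^3 - 6*o^2 - o + 30) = (o - 3)*(o + 3)*(o^2 - 3*o - 10) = (o - 3)*(o + 2)*(o + 3)*(o - 5)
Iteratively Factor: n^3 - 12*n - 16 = (n + 2)*(n^2 - 2*n - 8) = (n + 2)^2*(n - 4)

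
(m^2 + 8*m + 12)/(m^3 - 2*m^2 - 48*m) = (m + 2)/(m*(m - 8))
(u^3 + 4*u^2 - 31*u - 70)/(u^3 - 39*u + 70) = (u + 2)/(u - 2)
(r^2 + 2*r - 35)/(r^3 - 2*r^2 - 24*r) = (-r^2 - 2*r + 35)/(r*(-r^2 + 2*r + 24))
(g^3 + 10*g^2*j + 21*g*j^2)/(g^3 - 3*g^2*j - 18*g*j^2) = (g + 7*j)/(g - 6*j)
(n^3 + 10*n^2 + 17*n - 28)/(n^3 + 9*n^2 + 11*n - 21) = (n + 4)/(n + 3)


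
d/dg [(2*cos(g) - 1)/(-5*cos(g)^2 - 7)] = 2*(-5*cos(g)^2 + 5*cos(g) + 7)*sin(g)/(5*sin(g)^2 - 12)^2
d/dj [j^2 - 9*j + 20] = 2*j - 9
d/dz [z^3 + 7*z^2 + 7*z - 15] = 3*z^2 + 14*z + 7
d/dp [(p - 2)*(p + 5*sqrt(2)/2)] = 2*p - 2 + 5*sqrt(2)/2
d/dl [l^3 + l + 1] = 3*l^2 + 1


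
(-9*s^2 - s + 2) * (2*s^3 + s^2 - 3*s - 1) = -18*s^5 - 11*s^4 + 30*s^3 + 14*s^2 - 5*s - 2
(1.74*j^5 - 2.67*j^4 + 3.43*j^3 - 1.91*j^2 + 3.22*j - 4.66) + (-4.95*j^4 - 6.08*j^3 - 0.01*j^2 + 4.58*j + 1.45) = 1.74*j^5 - 7.62*j^4 - 2.65*j^3 - 1.92*j^2 + 7.8*j - 3.21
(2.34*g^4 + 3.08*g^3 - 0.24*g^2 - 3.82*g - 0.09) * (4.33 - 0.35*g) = -0.819*g^5 + 9.0542*g^4 + 13.4204*g^3 + 0.2978*g^2 - 16.5091*g - 0.3897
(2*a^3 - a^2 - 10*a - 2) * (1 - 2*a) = -4*a^4 + 4*a^3 + 19*a^2 - 6*a - 2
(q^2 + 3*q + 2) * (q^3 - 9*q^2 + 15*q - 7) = q^5 - 6*q^4 - 10*q^3 + 20*q^2 + 9*q - 14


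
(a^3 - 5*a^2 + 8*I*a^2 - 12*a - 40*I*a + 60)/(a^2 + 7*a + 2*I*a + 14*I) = (a^2 + a*(-5 + 6*I) - 30*I)/(a + 7)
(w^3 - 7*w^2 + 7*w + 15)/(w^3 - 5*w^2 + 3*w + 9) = (w - 5)/(w - 3)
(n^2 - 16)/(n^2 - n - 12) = (n + 4)/(n + 3)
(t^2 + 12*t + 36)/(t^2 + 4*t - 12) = (t + 6)/(t - 2)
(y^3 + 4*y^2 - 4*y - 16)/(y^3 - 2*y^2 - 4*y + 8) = (y + 4)/(y - 2)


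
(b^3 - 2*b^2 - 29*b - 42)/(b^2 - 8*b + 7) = (b^2 + 5*b + 6)/(b - 1)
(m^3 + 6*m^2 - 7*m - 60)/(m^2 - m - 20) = (m^2 + 2*m - 15)/(m - 5)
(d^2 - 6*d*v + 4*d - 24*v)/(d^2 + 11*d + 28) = (d - 6*v)/(d + 7)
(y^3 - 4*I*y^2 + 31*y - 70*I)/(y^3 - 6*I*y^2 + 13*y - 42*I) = (y + 5*I)/(y + 3*I)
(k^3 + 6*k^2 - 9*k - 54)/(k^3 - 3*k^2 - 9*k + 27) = (k + 6)/(k - 3)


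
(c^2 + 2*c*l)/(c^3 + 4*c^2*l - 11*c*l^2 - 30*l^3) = c/(c^2 + 2*c*l - 15*l^2)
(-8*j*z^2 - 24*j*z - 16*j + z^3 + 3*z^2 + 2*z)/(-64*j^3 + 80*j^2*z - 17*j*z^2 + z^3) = (z^2 + 3*z + 2)/(8*j^2 - 9*j*z + z^2)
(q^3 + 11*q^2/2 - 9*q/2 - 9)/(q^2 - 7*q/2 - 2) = (-2*q^3 - 11*q^2 + 9*q + 18)/(-2*q^2 + 7*q + 4)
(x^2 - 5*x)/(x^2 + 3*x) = (x - 5)/(x + 3)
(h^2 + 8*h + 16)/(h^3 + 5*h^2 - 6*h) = (h^2 + 8*h + 16)/(h*(h^2 + 5*h - 6))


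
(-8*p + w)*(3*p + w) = -24*p^2 - 5*p*w + w^2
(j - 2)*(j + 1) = j^2 - j - 2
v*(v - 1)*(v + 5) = v^3 + 4*v^2 - 5*v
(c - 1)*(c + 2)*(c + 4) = c^3 + 5*c^2 + 2*c - 8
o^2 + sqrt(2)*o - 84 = (o - 6*sqrt(2))*(o + 7*sqrt(2))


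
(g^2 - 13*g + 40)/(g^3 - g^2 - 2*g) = (-g^2 + 13*g - 40)/(g*(-g^2 + g + 2))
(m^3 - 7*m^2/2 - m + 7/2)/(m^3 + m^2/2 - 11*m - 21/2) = (m - 1)/(m + 3)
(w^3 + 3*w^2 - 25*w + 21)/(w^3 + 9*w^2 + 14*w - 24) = (w^2 + 4*w - 21)/(w^2 + 10*w + 24)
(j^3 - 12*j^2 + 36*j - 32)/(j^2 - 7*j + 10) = (j^2 - 10*j + 16)/(j - 5)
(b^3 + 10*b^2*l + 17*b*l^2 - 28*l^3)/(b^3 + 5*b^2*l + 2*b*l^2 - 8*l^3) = (b + 7*l)/(b + 2*l)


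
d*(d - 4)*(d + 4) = d^3 - 16*d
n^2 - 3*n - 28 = (n - 7)*(n + 4)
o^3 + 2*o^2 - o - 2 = (o - 1)*(o + 1)*(o + 2)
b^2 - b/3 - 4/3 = (b - 4/3)*(b + 1)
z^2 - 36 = (z - 6)*(z + 6)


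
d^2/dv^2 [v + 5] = 0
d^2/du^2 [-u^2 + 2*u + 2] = -2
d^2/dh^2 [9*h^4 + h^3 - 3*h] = 6*h*(18*h + 1)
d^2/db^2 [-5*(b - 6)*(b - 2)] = -10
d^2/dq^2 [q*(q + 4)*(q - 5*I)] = 6*q + 8 - 10*I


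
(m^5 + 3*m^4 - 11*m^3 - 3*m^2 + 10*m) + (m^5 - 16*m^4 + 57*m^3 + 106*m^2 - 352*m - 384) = 2*m^5 - 13*m^4 + 46*m^3 + 103*m^2 - 342*m - 384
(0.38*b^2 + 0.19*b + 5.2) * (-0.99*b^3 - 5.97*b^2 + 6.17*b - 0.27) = -0.3762*b^5 - 2.4567*b^4 - 3.9377*b^3 - 29.9743*b^2 + 32.0327*b - 1.404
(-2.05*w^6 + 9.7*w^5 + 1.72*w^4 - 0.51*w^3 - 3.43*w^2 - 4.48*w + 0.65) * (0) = 0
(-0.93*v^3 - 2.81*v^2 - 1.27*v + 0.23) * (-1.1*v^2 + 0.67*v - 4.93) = 1.023*v^5 + 2.4679*v^4 + 4.0992*v^3 + 12.7494*v^2 + 6.4152*v - 1.1339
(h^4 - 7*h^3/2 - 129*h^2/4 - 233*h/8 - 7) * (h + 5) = h^5 + 3*h^4/2 - 199*h^3/4 - 1523*h^2/8 - 1221*h/8 - 35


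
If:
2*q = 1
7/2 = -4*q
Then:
No Solution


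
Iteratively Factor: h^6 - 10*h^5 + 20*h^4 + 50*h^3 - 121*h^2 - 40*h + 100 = (h + 2)*(h^5 - 12*h^4 + 44*h^3 - 38*h^2 - 45*h + 50) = (h - 1)*(h + 2)*(h^4 - 11*h^3 + 33*h^2 - 5*h - 50) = (h - 2)*(h - 1)*(h + 2)*(h^3 - 9*h^2 + 15*h + 25) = (h - 5)*(h - 2)*(h - 1)*(h + 2)*(h^2 - 4*h - 5) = (h - 5)^2*(h - 2)*(h - 1)*(h + 2)*(h + 1)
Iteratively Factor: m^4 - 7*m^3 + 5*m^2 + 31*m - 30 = (m + 2)*(m^3 - 9*m^2 + 23*m - 15) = (m - 3)*(m + 2)*(m^2 - 6*m + 5) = (m - 5)*(m - 3)*(m + 2)*(m - 1)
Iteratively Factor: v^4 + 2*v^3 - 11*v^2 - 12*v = (v + 4)*(v^3 - 2*v^2 - 3*v) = (v + 1)*(v + 4)*(v^2 - 3*v) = (v - 3)*(v + 1)*(v + 4)*(v)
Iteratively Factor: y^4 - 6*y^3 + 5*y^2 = (y - 5)*(y^3 - y^2) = y*(y - 5)*(y^2 - y) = y*(y - 5)*(y - 1)*(y)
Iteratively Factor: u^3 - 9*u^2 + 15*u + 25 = (u - 5)*(u^2 - 4*u - 5) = (u - 5)*(u + 1)*(u - 5)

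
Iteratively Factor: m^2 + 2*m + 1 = (m + 1)*(m + 1)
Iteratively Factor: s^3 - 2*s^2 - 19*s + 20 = (s - 5)*(s^2 + 3*s - 4) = (s - 5)*(s + 4)*(s - 1)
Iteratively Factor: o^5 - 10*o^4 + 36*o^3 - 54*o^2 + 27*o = (o - 3)*(o^4 - 7*o^3 + 15*o^2 - 9*o) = (o - 3)^2*(o^3 - 4*o^2 + 3*o) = (o - 3)^3*(o^2 - o) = (o - 3)^3*(o - 1)*(o)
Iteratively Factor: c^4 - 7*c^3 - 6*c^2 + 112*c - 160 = (c - 4)*(c^3 - 3*c^2 - 18*c + 40) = (c - 4)*(c + 4)*(c^2 - 7*c + 10) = (c - 5)*(c - 4)*(c + 4)*(c - 2)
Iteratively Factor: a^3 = (a)*(a^2) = a^2*(a)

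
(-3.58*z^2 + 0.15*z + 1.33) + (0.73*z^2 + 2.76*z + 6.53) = -2.85*z^2 + 2.91*z + 7.86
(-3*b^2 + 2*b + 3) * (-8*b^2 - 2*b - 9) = 24*b^4 - 10*b^3 - b^2 - 24*b - 27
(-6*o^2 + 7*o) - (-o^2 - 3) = -5*o^2 + 7*o + 3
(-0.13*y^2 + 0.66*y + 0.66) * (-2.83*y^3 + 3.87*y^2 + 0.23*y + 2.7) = 0.3679*y^5 - 2.3709*y^4 + 0.6565*y^3 + 2.355*y^2 + 1.9338*y + 1.782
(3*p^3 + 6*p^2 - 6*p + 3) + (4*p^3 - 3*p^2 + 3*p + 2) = 7*p^3 + 3*p^2 - 3*p + 5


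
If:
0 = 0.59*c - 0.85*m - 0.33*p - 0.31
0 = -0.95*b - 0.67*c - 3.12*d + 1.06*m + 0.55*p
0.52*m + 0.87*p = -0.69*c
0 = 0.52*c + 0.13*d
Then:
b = 1.97615936179865 - 8.24977051382514*p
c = 0.180454494570693 - 0.63573267659241*p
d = 2.54293070636964*p - 0.721817978282772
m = -0.829508563752379*p - 0.239449233180343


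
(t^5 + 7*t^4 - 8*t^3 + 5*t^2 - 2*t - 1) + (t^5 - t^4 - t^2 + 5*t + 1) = 2*t^5 + 6*t^4 - 8*t^3 + 4*t^2 + 3*t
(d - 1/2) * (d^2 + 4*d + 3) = d^3 + 7*d^2/2 + d - 3/2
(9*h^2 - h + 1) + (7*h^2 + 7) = 16*h^2 - h + 8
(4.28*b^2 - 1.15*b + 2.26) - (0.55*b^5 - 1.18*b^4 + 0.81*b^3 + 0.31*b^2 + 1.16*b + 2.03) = -0.55*b^5 + 1.18*b^4 - 0.81*b^3 + 3.97*b^2 - 2.31*b + 0.23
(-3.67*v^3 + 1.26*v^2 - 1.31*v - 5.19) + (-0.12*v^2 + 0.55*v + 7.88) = -3.67*v^3 + 1.14*v^2 - 0.76*v + 2.69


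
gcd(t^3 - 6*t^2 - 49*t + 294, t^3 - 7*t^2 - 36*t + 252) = t^2 - 13*t + 42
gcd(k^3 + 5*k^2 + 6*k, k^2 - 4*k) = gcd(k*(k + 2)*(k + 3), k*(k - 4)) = k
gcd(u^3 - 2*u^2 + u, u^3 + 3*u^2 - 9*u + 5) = u^2 - 2*u + 1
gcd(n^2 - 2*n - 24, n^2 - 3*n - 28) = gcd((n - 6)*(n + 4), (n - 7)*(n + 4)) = n + 4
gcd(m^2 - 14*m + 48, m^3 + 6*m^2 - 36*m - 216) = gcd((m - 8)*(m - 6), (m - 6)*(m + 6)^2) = m - 6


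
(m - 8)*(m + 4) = m^2 - 4*m - 32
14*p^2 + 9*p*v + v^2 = (2*p + v)*(7*p + v)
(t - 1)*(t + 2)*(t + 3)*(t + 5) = t^4 + 9*t^3 + 21*t^2 - t - 30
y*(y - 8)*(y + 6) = y^3 - 2*y^2 - 48*y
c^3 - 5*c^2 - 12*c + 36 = (c - 6)*(c - 2)*(c + 3)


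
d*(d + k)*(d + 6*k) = d^3 + 7*d^2*k + 6*d*k^2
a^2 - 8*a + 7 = (a - 7)*(a - 1)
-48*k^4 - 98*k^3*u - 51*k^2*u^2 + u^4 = (-8*k + u)*(k + u)^2*(6*k + u)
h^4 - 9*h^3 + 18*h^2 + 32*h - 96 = (h - 4)^2*(h - 3)*(h + 2)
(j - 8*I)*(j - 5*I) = j^2 - 13*I*j - 40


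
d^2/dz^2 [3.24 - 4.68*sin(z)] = 4.68*sin(z)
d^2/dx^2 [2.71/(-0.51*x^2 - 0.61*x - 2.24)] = (1.409742*x^2 + 1.686162*x - 2.71*(1.02*x + 0.61)*(2.04*x + 1.22) + 6.191808)/(0.51*x^2 + 0.61*x + 2.24)^3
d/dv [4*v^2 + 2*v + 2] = 8*v + 2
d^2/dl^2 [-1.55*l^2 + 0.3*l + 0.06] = -3.10000000000000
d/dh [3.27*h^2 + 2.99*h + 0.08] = 6.54*h + 2.99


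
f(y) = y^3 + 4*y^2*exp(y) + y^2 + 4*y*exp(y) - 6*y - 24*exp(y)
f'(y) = 4*y^2*exp(y) + 3*y^2 + 12*y*exp(y) + 2*y - 20*exp(y) - 6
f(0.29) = -31.71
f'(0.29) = -26.80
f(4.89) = 12237.99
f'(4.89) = 17934.96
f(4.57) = 7601.93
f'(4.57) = 11494.65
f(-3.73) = -15.20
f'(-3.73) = 28.06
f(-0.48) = -12.47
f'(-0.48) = -21.64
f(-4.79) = -57.81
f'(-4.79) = 53.37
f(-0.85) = -5.27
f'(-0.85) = -17.21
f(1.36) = -47.28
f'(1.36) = 16.76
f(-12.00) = -1512.00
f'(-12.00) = 402.00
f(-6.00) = -143.76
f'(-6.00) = 90.13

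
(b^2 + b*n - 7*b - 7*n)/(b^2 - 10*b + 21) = (b + n)/(b - 3)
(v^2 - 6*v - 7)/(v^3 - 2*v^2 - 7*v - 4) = (v - 7)/(v^2 - 3*v - 4)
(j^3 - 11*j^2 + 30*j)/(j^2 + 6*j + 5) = j*(j^2 - 11*j + 30)/(j^2 + 6*j + 5)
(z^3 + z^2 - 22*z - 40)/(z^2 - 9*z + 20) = (z^2 + 6*z + 8)/(z - 4)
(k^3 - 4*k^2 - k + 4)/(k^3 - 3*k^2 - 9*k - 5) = (k^2 - 5*k + 4)/(k^2 - 4*k - 5)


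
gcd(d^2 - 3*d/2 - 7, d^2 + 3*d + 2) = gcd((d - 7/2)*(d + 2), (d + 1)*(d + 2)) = d + 2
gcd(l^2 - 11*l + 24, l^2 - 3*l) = l - 3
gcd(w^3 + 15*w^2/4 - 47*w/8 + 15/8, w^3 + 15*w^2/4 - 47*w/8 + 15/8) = w^3 + 15*w^2/4 - 47*w/8 + 15/8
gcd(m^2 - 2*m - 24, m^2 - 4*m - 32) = m + 4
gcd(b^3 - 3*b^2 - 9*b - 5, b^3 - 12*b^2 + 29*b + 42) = b + 1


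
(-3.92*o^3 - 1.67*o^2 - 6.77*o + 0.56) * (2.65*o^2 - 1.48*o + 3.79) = -10.388*o^5 + 1.3761*o^4 - 30.3257*o^3 + 5.1743*o^2 - 26.4871*o + 2.1224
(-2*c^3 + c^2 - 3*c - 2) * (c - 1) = -2*c^4 + 3*c^3 - 4*c^2 + c + 2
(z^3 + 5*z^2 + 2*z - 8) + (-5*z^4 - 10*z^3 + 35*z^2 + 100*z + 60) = -5*z^4 - 9*z^3 + 40*z^2 + 102*z + 52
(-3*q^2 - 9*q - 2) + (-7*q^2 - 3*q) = -10*q^2 - 12*q - 2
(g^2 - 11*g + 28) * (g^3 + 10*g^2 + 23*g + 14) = g^5 - g^4 - 59*g^3 + 41*g^2 + 490*g + 392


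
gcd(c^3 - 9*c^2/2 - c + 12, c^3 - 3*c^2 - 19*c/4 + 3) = c^2 - 5*c/2 - 6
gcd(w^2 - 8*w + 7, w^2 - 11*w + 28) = w - 7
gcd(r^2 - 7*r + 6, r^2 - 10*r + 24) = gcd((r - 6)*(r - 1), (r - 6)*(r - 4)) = r - 6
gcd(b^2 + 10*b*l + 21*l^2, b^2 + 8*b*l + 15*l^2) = b + 3*l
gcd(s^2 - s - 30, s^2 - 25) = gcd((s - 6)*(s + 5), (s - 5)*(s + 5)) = s + 5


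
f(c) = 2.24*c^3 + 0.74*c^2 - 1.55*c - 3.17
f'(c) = 6.72*c^2 + 1.48*c - 1.55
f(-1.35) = -5.24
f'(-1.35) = 8.70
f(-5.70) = -385.12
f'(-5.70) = 208.35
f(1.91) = 12.18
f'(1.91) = 25.79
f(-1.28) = -4.67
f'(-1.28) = 7.57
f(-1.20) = -4.12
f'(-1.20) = 6.35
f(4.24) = 174.31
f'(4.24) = 125.53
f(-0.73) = -2.52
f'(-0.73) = 0.95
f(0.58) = -3.38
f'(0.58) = 1.57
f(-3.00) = -52.34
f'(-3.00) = 54.49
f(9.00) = 1675.78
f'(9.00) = 556.09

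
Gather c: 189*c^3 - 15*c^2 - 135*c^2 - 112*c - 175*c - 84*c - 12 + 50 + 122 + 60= 189*c^3 - 150*c^2 - 371*c + 220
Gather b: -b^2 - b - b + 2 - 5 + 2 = -b^2 - 2*b - 1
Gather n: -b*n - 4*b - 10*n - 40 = -4*b + n*(-b - 10) - 40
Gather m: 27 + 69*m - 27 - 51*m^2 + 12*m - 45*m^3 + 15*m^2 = -45*m^3 - 36*m^2 + 81*m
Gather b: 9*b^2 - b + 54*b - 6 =9*b^2 + 53*b - 6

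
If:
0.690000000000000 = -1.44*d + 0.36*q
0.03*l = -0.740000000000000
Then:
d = 0.25*q - 0.479166666666667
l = -24.67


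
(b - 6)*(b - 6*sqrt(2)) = b^2 - 6*sqrt(2)*b - 6*b + 36*sqrt(2)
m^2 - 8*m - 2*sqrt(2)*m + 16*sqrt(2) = (m - 8)*(m - 2*sqrt(2))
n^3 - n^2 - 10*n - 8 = (n - 4)*(n + 1)*(n + 2)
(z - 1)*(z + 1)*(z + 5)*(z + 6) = z^4 + 11*z^3 + 29*z^2 - 11*z - 30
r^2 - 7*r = r*(r - 7)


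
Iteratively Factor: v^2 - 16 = (v - 4)*(v + 4)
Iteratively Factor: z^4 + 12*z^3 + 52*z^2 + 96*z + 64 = (z + 4)*(z^3 + 8*z^2 + 20*z + 16) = (z + 2)*(z + 4)*(z^2 + 6*z + 8) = (z + 2)^2*(z + 4)*(z + 4)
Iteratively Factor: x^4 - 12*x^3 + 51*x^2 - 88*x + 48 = (x - 4)*(x^3 - 8*x^2 + 19*x - 12) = (x - 4)^2*(x^2 - 4*x + 3) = (x - 4)^2*(x - 1)*(x - 3)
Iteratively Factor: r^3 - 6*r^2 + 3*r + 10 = (r + 1)*(r^2 - 7*r + 10) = (r - 2)*(r + 1)*(r - 5)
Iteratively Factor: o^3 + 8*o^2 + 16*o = (o + 4)*(o^2 + 4*o) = (o + 4)^2*(o)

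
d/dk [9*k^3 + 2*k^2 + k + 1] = 27*k^2 + 4*k + 1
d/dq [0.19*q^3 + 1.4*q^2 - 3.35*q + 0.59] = 0.57*q^2 + 2.8*q - 3.35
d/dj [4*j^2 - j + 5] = 8*j - 1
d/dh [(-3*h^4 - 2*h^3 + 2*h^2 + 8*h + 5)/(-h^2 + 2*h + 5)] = 2*(3*h^5 - 8*h^4 - 34*h^3 - 9*h^2 + 15*h + 15)/(h^4 - 4*h^3 - 6*h^2 + 20*h + 25)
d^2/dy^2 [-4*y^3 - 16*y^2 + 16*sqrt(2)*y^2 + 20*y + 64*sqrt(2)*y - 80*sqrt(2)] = -24*y - 32 + 32*sqrt(2)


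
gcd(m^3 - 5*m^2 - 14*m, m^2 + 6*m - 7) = 1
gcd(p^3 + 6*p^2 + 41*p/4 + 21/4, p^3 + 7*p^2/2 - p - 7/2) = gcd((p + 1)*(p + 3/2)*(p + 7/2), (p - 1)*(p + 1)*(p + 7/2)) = p^2 + 9*p/2 + 7/2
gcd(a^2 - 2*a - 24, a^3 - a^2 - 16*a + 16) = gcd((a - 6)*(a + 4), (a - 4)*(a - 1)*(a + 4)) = a + 4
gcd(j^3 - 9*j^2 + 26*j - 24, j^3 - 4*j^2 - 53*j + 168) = j - 3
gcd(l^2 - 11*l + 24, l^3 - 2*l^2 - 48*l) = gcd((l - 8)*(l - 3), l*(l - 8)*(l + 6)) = l - 8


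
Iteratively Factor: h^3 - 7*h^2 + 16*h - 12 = (h - 3)*(h^2 - 4*h + 4) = (h - 3)*(h - 2)*(h - 2)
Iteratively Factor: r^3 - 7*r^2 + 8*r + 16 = (r + 1)*(r^2 - 8*r + 16) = (r - 4)*(r + 1)*(r - 4)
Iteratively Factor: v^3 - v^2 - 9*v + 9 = (v + 3)*(v^2 - 4*v + 3) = (v - 1)*(v + 3)*(v - 3)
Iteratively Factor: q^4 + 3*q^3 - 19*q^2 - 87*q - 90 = (q - 5)*(q^3 + 8*q^2 + 21*q + 18) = (q - 5)*(q + 2)*(q^2 + 6*q + 9) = (q - 5)*(q + 2)*(q + 3)*(q + 3)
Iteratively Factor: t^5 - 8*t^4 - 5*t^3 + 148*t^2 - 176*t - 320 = (t + 4)*(t^4 - 12*t^3 + 43*t^2 - 24*t - 80) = (t + 1)*(t + 4)*(t^3 - 13*t^2 + 56*t - 80) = (t - 4)*(t + 1)*(t + 4)*(t^2 - 9*t + 20) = (t - 5)*(t - 4)*(t + 1)*(t + 4)*(t - 4)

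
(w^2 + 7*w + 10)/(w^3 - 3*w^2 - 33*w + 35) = (w + 2)/(w^2 - 8*w + 7)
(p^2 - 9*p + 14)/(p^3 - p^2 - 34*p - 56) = (p - 2)/(p^2 + 6*p + 8)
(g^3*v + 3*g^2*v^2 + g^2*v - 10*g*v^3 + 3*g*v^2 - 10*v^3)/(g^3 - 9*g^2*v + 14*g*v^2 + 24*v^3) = v*(g^3 + 3*g^2*v + g^2 - 10*g*v^2 + 3*g*v - 10*v^2)/(g^3 - 9*g^2*v + 14*g*v^2 + 24*v^3)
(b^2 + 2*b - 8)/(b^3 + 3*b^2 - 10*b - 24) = (b - 2)/(b^2 - b - 6)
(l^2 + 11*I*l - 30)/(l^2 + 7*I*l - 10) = (l + 6*I)/(l + 2*I)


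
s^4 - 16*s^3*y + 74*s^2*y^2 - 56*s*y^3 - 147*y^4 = (s - 7*y)^2*(s - 3*y)*(s + y)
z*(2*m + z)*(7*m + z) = 14*m^2*z + 9*m*z^2 + z^3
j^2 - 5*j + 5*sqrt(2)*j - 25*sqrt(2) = (j - 5)*(j + 5*sqrt(2))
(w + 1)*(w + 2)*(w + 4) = w^3 + 7*w^2 + 14*w + 8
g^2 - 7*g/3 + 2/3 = (g - 2)*(g - 1/3)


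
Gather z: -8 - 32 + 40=0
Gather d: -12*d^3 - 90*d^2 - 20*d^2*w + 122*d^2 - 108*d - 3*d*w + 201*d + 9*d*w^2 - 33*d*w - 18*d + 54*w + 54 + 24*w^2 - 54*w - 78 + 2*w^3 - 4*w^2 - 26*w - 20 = -12*d^3 + d^2*(32 - 20*w) + d*(9*w^2 - 36*w + 75) + 2*w^3 + 20*w^2 - 26*w - 44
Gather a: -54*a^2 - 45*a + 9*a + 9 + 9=-54*a^2 - 36*a + 18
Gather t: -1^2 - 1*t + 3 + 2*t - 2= t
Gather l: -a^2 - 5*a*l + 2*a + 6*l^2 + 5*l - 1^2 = -a^2 + 2*a + 6*l^2 + l*(5 - 5*a) - 1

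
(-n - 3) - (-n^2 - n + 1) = n^2 - 4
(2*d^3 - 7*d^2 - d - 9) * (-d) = -2*d^4 + 7*d^3 + d^2 + 9*d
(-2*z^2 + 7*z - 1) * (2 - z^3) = 2*z^5 - 7*z^4 + z^3 - 4*z^2 + 14*z - 2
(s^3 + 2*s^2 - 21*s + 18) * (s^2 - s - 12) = s^5 + s^4 - 35*s^3 + 15*s^2 + 234*s - 216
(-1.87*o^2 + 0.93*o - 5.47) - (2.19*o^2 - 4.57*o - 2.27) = -4.06*o^2 + 5.5*o - 3.2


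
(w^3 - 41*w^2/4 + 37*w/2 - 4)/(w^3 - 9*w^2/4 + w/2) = (w - 8)/w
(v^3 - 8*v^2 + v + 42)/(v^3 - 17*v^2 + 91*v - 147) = (v + 2)/(v - 7)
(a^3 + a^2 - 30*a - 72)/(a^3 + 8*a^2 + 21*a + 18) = (a^2 - 2*a - 24)/(a^2 + 5*a + 6)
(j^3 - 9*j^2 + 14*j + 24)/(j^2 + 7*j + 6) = (j^2 - 10*j + 24)/(j + 6)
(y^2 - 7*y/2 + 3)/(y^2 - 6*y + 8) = (y - 3/2)/(y - 4)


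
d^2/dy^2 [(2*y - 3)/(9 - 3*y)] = -2/(y - 3)^3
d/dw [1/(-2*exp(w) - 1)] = 2*exp(w)/(2*exp(w) + 1)^2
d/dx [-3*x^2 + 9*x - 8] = 9 - 6*x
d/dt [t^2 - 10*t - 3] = 2*t - 10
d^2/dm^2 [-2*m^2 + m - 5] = -4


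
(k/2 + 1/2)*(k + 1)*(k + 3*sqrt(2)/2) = k^3/2 + k^2 + 3*sqrt(2)*k^2/4 + k/2 + 3*sqrt(2)*k/2 + 3*sqrt(2)/4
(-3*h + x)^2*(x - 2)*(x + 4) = 9*h^2*x^2 + 18*h^2*x - 72*h^2 - 6*h*x^3 - 12*h*x^2 + 48*h*x + x^4 + 2*x^3 - 8*x^2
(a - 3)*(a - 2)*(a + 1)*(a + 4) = a^4 - 15*a^2 + 10*a + 24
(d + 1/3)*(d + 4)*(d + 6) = d^3 + 31*d^2/3 + 82*d/3 + 8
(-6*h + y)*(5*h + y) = -30*h^2 - h*y + y^2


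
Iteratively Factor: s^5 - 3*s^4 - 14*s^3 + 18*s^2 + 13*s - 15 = (s - 1)*(s^4 - 2*s^3 - 16*s^2 + 2*s + 15) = (s - 1)*(s + 3)*(s^3 - 5*s^2 - s + 5) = (s - 5)*(s - 1)*(s + 3)*(s^2 - 1) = (s - 5)*(s - 1)^2*(s + 3)*(s + 1)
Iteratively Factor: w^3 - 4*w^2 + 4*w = (w)*(w^2 - 4*w + 4) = w*(w - 2)*(w - 2)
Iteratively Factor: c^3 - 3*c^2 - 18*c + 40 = (c - 2)*(c^2 - c - 20) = (c - 5)*(c - 2)*(c + 4)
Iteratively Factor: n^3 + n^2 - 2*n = (n + 2)*(n^2 - n) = (n - 1)*(n + 2)*(n)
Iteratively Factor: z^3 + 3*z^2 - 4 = (z + 2)*(z^2 + z - 2) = (z + 2)^2*(z - 1)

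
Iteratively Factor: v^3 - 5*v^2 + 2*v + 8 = (v - 2)*(v^2 - 3*v - 4) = (v - 4)*(v - 2)*(v + 1)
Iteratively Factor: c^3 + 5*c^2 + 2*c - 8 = (c + 4)*(c^2 + c - 2) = (c - 1)*(c + 4)*(c + 2)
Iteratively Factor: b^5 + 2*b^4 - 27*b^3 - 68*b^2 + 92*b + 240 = (b + 3)*(b^4 - b^3 - 24*b^2 + 4*b + 80) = (b + 3)*(b + 4)*(b^3 - 5*b^2 - 4*b + 20) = (b + 2)*(b + 3)*(b + 4)*(b^2 - 7*b + 10) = (b - 5)*(b + 2)*(b + 3)*(b + 4)*(b - 2)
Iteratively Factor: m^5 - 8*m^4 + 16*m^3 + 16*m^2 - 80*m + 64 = (m - 2)*(m^4 - 6*m^3 + 4*m^2 + 24*m - 32) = (m - 2)^2*(m^3 - 4*m^2 - 4*m + 16) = (m - 2)^2*(m + 2)*(m^2 - 6*m + 8) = (m - 2)^3*(m + 2)*(m - 4)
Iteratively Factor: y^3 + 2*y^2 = (y)*(y^2 + 2*y) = y*(y + 2)*(y)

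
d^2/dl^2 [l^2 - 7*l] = 2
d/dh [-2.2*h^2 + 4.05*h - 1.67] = 4.05 - 4.4*h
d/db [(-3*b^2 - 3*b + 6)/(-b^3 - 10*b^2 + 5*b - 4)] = 3*(-b^4 - 2*b^3 - 9*b^2 + 48*b - 6)/(b^6 + 20*b^5 + 90*b^4 - 92*b^3 + 105*b^2 - 40*b + 16)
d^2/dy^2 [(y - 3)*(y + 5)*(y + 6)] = 6*y + 16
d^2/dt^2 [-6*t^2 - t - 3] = -12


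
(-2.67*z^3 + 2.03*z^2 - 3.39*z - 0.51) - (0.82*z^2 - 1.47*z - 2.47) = -2.67*z^3 + 1.21*z^2 - 1.92*z + 1.96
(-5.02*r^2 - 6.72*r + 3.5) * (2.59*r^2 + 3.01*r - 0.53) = -13.0018*r^4 - 32.515*r^3 - 8.5016*r^2 + 14.0966*r - 1.855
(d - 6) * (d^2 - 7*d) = d^3 - 13*d^2 + 42*d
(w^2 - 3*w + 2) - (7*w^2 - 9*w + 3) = -6*w^2 + 6*w - 1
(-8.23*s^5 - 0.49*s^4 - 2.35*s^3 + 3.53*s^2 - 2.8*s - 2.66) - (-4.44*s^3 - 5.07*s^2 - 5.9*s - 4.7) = -8.23*s^5 - 0.49*s^4 + 2.09*s^3 + 8.6*s^2 + 3.1*s + 2.04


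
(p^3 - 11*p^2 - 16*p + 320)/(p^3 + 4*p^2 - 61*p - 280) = (p - 8)/(p + 7)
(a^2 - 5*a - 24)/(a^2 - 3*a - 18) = (a - 8)/(a - 6)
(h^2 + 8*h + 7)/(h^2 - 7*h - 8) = (h + 7)/(h - 8)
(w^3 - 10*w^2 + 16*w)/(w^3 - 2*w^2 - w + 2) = w*(w - 8)/(w^2 - 1)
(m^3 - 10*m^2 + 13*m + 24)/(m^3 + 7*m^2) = (m^3 - 10*m^2 + 13*m + 24)/(m^2*(m + 7))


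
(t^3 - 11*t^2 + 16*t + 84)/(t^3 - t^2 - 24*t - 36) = (t - 7)/(t + 3)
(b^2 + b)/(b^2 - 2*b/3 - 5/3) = 3*b/(3*b - 5)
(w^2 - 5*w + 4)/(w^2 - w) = (w - 4)/w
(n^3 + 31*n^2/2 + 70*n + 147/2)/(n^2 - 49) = (2*n^2 + 17*n + 21)/(2*(n - 7))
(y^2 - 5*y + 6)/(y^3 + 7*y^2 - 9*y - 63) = (y - 2)/(y^2 + 10*y + 21)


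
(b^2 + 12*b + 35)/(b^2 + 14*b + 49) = (b + 5)/(b + 7)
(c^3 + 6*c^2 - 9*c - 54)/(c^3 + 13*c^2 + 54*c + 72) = (c - 3)/(c + 4)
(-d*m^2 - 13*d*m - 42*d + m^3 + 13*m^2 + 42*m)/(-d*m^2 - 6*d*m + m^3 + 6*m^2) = (m + 7)/m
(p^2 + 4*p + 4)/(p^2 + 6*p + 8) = (p + 2)/(p + 4)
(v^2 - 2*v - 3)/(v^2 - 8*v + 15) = (v + 1)/(v - 5)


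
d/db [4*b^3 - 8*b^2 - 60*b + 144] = 12*b^2 - 16*b - 60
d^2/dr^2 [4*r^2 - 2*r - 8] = 8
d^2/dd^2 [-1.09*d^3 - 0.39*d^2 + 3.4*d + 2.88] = -6.54*d - 0.78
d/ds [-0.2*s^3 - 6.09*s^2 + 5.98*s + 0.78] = -0.6*s^2 - 12.18*s + 5.98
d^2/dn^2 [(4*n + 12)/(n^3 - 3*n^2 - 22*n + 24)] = 8*((n + 3)*(-3*n^2 + 6*n + 22)^2 + (-3*n^2 + 6*n - 3*(n - 1)*(n + 3) + 22)*(n^3 - 3*n^2 - 22*n + 24))/(n^3 - 3*n^2 - 22*n + 24)^3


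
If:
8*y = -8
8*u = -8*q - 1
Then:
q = -u - 1/8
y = -1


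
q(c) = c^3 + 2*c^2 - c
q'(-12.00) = 383.00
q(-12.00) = -1428.00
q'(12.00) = 479.00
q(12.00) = 2004.00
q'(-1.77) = 1.32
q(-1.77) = 2.49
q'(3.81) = 57.79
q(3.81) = 80.53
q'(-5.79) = 76.41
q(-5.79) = -121.27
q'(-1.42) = -0.63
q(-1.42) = 2.59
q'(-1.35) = -0.93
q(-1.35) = 2.53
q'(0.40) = 1.08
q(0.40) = -0.02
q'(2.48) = 27.37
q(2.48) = 25.07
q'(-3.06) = 14.85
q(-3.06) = -6.87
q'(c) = 3*c^2 + 4*c - 1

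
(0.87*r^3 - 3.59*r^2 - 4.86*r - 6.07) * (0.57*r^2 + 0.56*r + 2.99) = 0.4959*r^5 - 1.5591*r^4 - 2.1793*r^3 - 16.9156*r^2 - 17.9306*r - 18.1493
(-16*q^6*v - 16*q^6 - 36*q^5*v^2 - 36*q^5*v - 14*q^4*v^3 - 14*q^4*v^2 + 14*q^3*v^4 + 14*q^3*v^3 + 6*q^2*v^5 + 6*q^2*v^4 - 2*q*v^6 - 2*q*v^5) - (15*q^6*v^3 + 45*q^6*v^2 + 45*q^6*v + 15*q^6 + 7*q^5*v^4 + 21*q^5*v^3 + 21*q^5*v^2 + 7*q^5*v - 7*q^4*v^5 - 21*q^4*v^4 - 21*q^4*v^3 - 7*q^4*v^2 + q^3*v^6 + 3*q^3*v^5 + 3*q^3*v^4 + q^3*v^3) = -15*q^6*v^3 - 45*q^6*v^2 - 61*q^6*v - 31*q^6 - 7*q^5*v^4 - 21*q^5*v^3 - 57*q^5*v^2 - 43*q^5*v + 7*q^4*v^5 + 21*q^4*v^4 + 7*q^4*v^3 - 7*q^4*v^2 - q^3*v^6 - 3*q^3*v^5 + 11*q^3*v^4 + 13*q^3*v^3 + 6*q^2*v^5 + 6*q^2*v^4 - 2*q*v^6 - 2*q*v^5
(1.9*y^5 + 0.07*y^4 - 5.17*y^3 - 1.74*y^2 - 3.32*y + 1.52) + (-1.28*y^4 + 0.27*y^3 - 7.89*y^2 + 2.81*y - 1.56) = 1.9*y^5 - 1.21*y^4 - 4.9*y^3 - 9.63*y^2 - 0.51*y - 0.04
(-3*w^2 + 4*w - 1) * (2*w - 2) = -6*w^3 + 14*w^2 - 10*w + 2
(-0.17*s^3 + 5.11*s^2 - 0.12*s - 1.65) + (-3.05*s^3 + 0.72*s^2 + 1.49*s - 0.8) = -3.22*s^3 + 5.83*s^2 + 1.37*s - 2.45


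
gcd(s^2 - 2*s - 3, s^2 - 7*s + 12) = s - 3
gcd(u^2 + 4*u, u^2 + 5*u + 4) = u + 4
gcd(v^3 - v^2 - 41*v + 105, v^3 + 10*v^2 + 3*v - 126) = v^2 + 4*v - 21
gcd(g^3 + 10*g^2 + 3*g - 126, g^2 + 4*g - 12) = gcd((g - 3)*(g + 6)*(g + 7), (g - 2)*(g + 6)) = g + 6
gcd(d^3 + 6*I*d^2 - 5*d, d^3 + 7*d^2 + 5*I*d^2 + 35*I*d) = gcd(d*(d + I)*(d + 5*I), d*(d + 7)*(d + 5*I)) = d^2 + 5*I*d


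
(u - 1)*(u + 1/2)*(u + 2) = u^3 + 3*u^2/2 - 3*u/2 - 1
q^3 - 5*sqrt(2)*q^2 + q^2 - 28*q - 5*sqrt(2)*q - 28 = (q + 1)*(q - 7*sqrt(2))*(q + 2*sqrt(2))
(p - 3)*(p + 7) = p^2 + 4*p - 21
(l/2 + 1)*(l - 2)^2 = l^3/2 - l^2 - 2*l + 4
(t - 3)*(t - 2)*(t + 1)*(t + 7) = t^4 + 3*t^3 - 27*t^2 + 13*t + 42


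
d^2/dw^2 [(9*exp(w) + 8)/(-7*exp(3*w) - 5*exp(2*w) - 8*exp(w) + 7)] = (-1764*exp(6*w) - 4473*exp(5*w) - 1289*exp(4*w) - 7069*exp(3*w) - 6378*exp(2*w) - 2136*exp(w) - 889)*exp(w)/(343*exp(9*w) + 735*exp(8*w) + 1701*exp(7*w) + 776*exp(6*w) + 474*exp(5*w) - 1917*exp(4*w) - 139*exp(3*w) - 609*exp(2*w) + 1176*exp(w) - 343)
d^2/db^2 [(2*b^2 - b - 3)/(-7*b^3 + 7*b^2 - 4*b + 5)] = 2*(-98*b^6 + 147*b^5 + 903*b^4 - 1701*b^3 + 1113*b^2 - 42*b - 87)/(343*b^9 - 1029*b^8 + 1617*b^7 - 2254*b^6 + 2394*b^5 - 1911*b^4 + 1429*b^3 - 765*b^2 + 300*b - 125)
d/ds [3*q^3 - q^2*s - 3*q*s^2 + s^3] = -q^2 - 6*q*s + 3*s^2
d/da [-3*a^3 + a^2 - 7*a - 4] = -9*a^2 + 2*a - 7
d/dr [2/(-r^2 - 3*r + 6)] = 2*(2*r + 3)/(r^2 + 3*r - 6)^2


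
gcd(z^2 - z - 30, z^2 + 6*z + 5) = z + 5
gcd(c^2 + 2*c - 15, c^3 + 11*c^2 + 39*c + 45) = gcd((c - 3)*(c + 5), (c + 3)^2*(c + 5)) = c + 5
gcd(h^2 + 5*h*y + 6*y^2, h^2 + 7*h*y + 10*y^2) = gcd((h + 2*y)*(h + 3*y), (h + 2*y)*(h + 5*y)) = h + 2*y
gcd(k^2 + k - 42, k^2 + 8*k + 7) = k + 7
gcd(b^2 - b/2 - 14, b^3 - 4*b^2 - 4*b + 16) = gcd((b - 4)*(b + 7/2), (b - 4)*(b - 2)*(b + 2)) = b - 4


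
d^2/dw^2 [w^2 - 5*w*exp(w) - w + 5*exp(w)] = -5*w*exp(w) - 5*exp(w) + 2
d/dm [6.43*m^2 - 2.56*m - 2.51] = 12.86*m - 2.56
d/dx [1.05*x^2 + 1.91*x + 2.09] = 2.1*x + 1.91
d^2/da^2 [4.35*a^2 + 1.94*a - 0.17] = 8.70000000000000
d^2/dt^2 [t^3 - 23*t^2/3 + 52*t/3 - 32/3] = 6*t - 46/3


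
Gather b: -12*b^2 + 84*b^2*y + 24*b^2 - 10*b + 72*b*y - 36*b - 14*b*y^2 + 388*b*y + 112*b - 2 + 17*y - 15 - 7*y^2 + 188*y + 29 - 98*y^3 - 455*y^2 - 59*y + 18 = b^2*(84*y + 12) + b*(-14*y^2 + 460*y + 66) - 98*y^3 - 462*y^2 + 146*y + 30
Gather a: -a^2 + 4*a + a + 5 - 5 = -a^2 + 5*a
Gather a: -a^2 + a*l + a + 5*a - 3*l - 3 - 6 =-a^2 + a*(l + 6) - 3*l - 9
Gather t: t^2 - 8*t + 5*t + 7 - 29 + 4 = t^2 - 3*t - 18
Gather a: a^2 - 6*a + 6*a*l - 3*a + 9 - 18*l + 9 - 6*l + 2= a^2 + a*(6*l - 9) - 24*l + 20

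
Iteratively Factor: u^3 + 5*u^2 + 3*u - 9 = (u + 3)*(u^2 + 2*u - 3) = (u - 1)*(u + 3)*(u + 3)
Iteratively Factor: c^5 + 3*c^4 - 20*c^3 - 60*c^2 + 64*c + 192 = (c + 2)*(c^4 + c^3 - 22*c^2 - 16*c + 96) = (c + 2)*(c + 4)*(c^3 - 3*c^2 - 10*c + 24) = (c - 4)*(c + 2)*(c + 4)*(c^2 + c - 6) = (c - 4)*(c - 2)*(c + 2)*(c + 4)*(c + 3)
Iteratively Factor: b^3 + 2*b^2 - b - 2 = (b + 2)*(b^2 - 1) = (b + 1)*(b + 2)*(b - 1)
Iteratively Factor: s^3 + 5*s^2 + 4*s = (s + 1)*(s^2 + 4*s) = s*(s + 1)*(s + 4)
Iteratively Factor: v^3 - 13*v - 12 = (v + 1)*(v^2 - v - 12) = (v - 4)*(v + 1)*(v + 3)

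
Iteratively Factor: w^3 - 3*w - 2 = (w - 2)*(w^2 + 2*w + 1) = (w - 2)*(w + 1)*(w + 1)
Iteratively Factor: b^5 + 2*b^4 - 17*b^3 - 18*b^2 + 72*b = (b + 4)*(b^4 - 2*b^3 - 9*b^2 + 18*b) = (b - 2)*(b + 4)*(b^3 - 9*b) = (b - 3)*(b - 2)*(b + 4)*(b^2 + 3*b) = (b - 3)*(b - 2)*(b + 3)*(b + 4)*(b)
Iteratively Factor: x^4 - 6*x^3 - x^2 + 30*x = (x - 5)*(x^3 - x^2 - 6*x) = x*(x - 5)*(x^2 - x - 6) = x*(x - 5)*(x - 3)*(x + 2)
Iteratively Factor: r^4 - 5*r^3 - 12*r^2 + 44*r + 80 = (r + 2)*(r^3 - 7*r^2 + 2*r + 40) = (r - 5)*(r + 2)*(r^2 - 2*r - 8) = (r - 5)*(r + 2)^2*(r - 4)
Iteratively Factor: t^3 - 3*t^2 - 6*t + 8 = (t - 4)*(t^2 + t - 2) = (t - 4)*(t - 1)*(t + 2)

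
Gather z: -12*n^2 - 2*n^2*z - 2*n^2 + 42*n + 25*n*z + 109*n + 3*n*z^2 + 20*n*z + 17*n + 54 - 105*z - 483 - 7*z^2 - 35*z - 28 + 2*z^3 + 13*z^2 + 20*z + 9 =-14*n^2 + 168*n + 2*z^3 + z^2*(3*n + 6) + z*(-2*n^2 + 45*n - 120) - 448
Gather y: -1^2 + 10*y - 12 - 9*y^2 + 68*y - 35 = -9*y^2 + 78*y - 48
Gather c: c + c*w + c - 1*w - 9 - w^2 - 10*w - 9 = c*(w + 2) - w^2 - 11*w - 18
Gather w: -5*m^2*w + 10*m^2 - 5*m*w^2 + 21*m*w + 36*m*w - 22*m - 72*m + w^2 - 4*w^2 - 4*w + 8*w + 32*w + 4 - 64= 10*m^2 - 94*m + w^2*(-5*m - 3) + w*(-5*m^2 + 57*m + 36) - 60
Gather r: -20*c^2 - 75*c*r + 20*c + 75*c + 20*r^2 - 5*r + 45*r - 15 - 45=-20*c^2 + 95*c + 20*r^2 + r*(40 - 75*c) - 60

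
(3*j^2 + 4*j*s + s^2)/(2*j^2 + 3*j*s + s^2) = (3*j + s)/(2*j + s)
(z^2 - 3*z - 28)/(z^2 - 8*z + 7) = (z + 4)/(z - 1)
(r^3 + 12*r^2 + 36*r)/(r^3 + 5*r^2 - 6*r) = (r + 6)/(r - 1)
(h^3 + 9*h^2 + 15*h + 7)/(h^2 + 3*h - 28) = (h^2 + 2*h + 1)/(h - 4)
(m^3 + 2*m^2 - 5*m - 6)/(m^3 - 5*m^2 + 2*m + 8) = (m + 3)/(m - 4)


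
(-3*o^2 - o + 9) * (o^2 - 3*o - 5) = -3*o^4 + 8*o^3 + 27*o^2 - 22*o - 45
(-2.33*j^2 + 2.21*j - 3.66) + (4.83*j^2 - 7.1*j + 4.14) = 2.5*j^2 - 4.89*j + 0.48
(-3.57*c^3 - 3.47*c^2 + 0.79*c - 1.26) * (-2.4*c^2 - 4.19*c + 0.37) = 8.568*c^5 + 23.2863*c^4 + 11.3224*c^3 - 1.57*c^2 + 5.5717*c - 0.4662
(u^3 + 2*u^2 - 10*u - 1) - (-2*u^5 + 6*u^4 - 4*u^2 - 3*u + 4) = 2*u^5 - 6*u^4 + u^3 + 6*u^2 - 7*u - 5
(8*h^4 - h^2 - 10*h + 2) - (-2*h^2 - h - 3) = 8*h^4 + h^2 - 9*h + 5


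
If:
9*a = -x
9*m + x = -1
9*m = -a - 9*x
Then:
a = -1/71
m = -80/639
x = 9/71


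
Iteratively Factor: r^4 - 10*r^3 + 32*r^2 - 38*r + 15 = (r - 1)*(r^3 - 9*r^2 + 23*r - 15) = (r - 1)^2*(r^2 - 8*r + 15) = (r - 3)*(r - 1)^2*(r - 5)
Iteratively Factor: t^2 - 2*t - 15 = (t - 5)*(t + 3)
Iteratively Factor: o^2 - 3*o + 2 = (o - 1)*(o - 2)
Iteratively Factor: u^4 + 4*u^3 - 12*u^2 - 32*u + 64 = (u - 2)*(u^3 + 6*u^2 - 32) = (u - 2)*(u + 4)*(u^2 + 2*u - 8) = (u - 2)*(u + 4)^2*(u - 2)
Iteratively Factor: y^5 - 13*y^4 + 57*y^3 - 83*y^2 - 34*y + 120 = (y - 3)*(y^4 - 10*y^3 + 27*y^2 - 2*y - 40) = (y - 3)*(y - 2)*(y^3 - 8*y^2 + 11*y + 20) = (y - 3)*(y - 2)*(y + 1)*(y^2 - 9*y + 20) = (y - 4)*(y - 3)*(y - 2)*(y + 1)*(y - 5)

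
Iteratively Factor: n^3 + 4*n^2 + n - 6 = (n + 2)*(n^2 + 2*n - 3) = (n - 1)*(n + 2)*(n + 3)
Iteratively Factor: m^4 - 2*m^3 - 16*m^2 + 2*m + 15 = (m + 3)*(m^3 - 5*m^2 - m + 5) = (m - 1)*(m + 3)*(m^2 - 4*m - 5) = (m - 5)*(m - 1)*(m + 3)*(m + 1)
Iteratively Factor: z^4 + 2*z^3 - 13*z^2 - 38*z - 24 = (z + 2)*(z^3 - 13*z - 12) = (z + 1)*(z + 2)*(z^2 - z - 12) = (z + 1)*(z + 2)*(z + 3)*(z - 4)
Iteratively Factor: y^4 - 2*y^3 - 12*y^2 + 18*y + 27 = (y - 3)*(y^3 + y^2 - 9*y - 9) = (y - 3)*(y + 1)*(y^2 - 9) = (y - 3)^2*(y + 1)*(y + 3)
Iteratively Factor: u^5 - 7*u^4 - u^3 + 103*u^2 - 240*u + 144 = (u - 1)*(u^4 - 6*u^3 - 7*u^2 + 96*u - 144) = (u - 1)*(u + 4)*(u^3 - 10*u^2 + 33*u - 36) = (u - 4)*(u - 1)*(u + 4)*(u^2 - 6*u + 9) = (u - 4)*(u - 3)*(u - 1)*(u + 4)*(u - 3)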